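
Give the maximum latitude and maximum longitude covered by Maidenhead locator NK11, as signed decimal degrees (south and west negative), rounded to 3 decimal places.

Field N=13, K=10: +13·20° lon, +10·10° lat → SW at lon 80°, lat 10°.
Square 1, 1: +1·2° lon, +1·1° lat → SW at lon 82°, lat 11°.
Cell spans 2° lon × 1° lat. NE corner is SW corner plus one full cell.
latitude 12.000, longitude 84.000.

12.000, 84.000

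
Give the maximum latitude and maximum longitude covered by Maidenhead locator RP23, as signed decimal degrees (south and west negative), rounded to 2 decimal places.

Field R=17, P=15: +17·20° lon, +15·10° lat → SW at lon 160°, lat 60°.
Square 2, 3: +2·2° lon, +3·1° lat → SW at lon 164°, lat 63°.
Cell spans 2° lon × 1° lat. NE corner is SW corner plus one full cell.
latitude 64.00, longitude 166.00.

64.00, 166.00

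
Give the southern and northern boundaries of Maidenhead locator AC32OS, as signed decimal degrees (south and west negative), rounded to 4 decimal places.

-67.2500, -67.2083

Field A=0, C=2: +0·20° lon, +2·10° lat → SW at lon -180°, lat -70°.
Square 3, 2: +3·2° lon, +2·1° lat → SW at lon -174°, lat -68°.
Subsquare o=14, s=18: +14·0.0833333° lon, +18·0.0416667° lat → SW at lon -172.833°, lat -67.25°.
Cell spans 0.0833333° lon × 0.0416667° lat.
south -67.2500, north -67.2083.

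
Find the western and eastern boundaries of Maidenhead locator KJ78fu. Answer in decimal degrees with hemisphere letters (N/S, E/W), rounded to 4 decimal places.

Field K=10, J=9: +10·20° lon, +9·10° lat → SW at lon 20°, lat 0°.
Square 7, 8: +7·2° lon, +8·1° lat → SW at lon 34°, lat 8°.
Subsquare f=5, u=20: +5·0.0833333° lon, +20·0.0416667° lat → SW at lon 34.4167°, lat 8.83333°.
Cell spans 0.0833333° lon × 0.0416667° lat.
west 34.4167° E, east 34.5000° E.

34.4167° E, 34.5000° E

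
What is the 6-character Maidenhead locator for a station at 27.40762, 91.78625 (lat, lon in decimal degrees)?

NL57vj

Add 180° to longitude and 90° to latitude: 271.7862, 117.4076.
Field: lon ⌊271.7862/20⌋ = 13 → N; lat ⌊117.4076/10⌋ = 11 → L.
Square: lon ⌊11.7862/2⌋ = 5; lat ⌊7.4076/1⌋ = 7.
Subsquare: lon ⌊1.7862/0.0833333⌋ = 21 → v; lat ⌊0.4076/0.0416667⌋ = 9 → j.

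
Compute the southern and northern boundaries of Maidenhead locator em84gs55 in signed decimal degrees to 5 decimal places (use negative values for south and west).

34.77083, 34.77500

Field E=4, M=12: +4·20° lon, +12·10° lat → SW at lon -100°, lat 30°.
Square 8, 4: +8·2° lon, +4·1° lat → SW at lon -84°, lat 34°.
Subsquare g=6, s=18: +6·0.0833333° lon, +18·0.0416667° lat → SW at lon -83.5°, lat 34.75°.
Extended square 5, 5: +5·0.00833333° lon, +5·0.00416667° lat → SW at lon -83.4583°, lat 34.7708°.
Cell spans 0.00833333° lon × 0.00416667° lat.
south 34.77083, north 34.77500.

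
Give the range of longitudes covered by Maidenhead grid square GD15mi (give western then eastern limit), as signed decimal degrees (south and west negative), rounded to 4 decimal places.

Field G=6, D=3: +6·20° lon, +3·10° lat → SW at lon -60°, lat -60°.
Square 1, 5: +1·2° lon, +5·1° lat → SW at lon -58°, lat -55°.
Subsquare m=12, i=8: +12·0.0833333° lon, +8·0.0416667° lat → SW at lon -57°, lat -54.6667°.
Cell spans 0.0833333° lon × 0.0416667° lat.
west -57.0000, east -56.9167.

-57.0000, -56.9167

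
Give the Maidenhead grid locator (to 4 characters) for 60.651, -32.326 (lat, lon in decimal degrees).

HP30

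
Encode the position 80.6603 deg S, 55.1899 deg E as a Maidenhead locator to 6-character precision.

Add 180° to longitude and 90° to latitude: 235.1899, 9.3397.
Field (20°×10°, letters A–R): 235.1899/20 → 11 → L, 9.3397/10 → 0 → A; chars LA.
Square (2°×1°, digits 0–9): 15.1899/2 → 7, 9.3397/1 → 9; chars 79.
Subsquare (5′×2.5′, letters a–x): 1.1899/0.0833333 → 14 → o, 0.3397/0.0416667 → 8 → i; chars oi.

LA79oi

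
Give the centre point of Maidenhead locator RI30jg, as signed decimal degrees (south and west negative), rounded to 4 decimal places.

Field R=17, I=8: +17·20° lon, +8·10° lat → SW at lon 160°, lat -10°.
Square 3, 0: +3·2° lon, +0·1° lat → SW at lon 166°, lat -10°.
Subsquare j=9, g=6: +9·0.0833333° lon, +6·0.0416667° lat → SW at lon 166.75°, lat -9.75°.
Cell spans 0.0833333° lon × 0.0416667° lat. Centre is SW corner plus half of each.
latitude -9.7292, longitude 166.7917.

-9.7292, 166.7917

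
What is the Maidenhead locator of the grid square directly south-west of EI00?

DH99

Longitude square 0; −1 → -1, wraps to 9, carry into field.
Longitude field E = 4; −1 → 3 = D.
Latitude square 0; −1 → -1, wraps to 9, carry into field.
Latitude field I = 8; −1 → 7 = H.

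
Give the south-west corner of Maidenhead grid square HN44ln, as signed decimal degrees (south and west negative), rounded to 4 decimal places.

44.5417, -31.0833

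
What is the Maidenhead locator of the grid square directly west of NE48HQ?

Longitude subsquare h = 7; −1 → 6 = g.
The latitude characters are unchanged.

NE48gq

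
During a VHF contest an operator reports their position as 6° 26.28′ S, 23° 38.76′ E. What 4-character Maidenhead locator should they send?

Offset from 180°W / 90°S: lon 203.65°, lat 83.56°.
Field (20°×10°, letters A–R): lon ⌊203.65/20⌋ = 10 → K; lat ⌊83.56/10⌋ = 8 → I.
Square (2°×1°, digits 0–9): lon ⌊3.65/2⌋ = 1; lat ⌊3.56/1⌋ = 3.

KI13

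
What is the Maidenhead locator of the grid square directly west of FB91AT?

Longitude subsquare a = 0; −1 → -1, wraps to 23 = x, carry into square.
Longitude square 9; −1 → 8.
The latitude characters are unchanged.

FB81xt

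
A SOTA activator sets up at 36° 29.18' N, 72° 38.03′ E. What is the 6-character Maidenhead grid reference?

MM66hl

Add 180° to longitude and 90° to latitude: 252.6338, 126.4863.
Field (20°×10°, letters A–R): 252.6338/20 → 12 → M, 126.4863/10 → 12 → M; chars MM.
Square (2°×1°, digits 0–9): 12.6338/2 → 6, 6.4863/1 → 6; chars 66.
Subsquare (5′×2.5′, letters a–x): 0.6338/0.0833333 → 7 → h, 0.4863/0.0416667 → 11 → l; chars hl.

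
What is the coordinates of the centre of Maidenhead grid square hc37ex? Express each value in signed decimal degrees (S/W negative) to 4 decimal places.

-62.0208, -33.6250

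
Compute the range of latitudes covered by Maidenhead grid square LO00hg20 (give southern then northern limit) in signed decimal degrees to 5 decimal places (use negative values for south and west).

50.25000, 50.25417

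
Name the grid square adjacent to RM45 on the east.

Longitude square 4; +1 → 5.
The latitude characters are unchanged.

RM55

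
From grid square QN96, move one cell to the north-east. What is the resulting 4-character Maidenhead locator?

RN07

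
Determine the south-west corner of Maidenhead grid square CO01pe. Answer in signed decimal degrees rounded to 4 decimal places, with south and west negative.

Field C=2, O=14: +2·20° lon, +14·10° lat → SW at lon -140°, lat 50°.
Square 0, 1: +0·2° lon, +1·1° lat → SW at lon -140°, lat 51°.
Subsquare p=15, e=4: +15·0.0833333° lon, +4·0.0416667° lat → SW at lon -138.75°, lat 51.1667°.
latitude 51.1667, longitude -138.7500.

51.1667, -138.7500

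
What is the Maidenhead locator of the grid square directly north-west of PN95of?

Longitude subsquare o = 14; −1 → 13 = n.
Latitude subsquare f = 5; +1 → 6 = g.

PN95ng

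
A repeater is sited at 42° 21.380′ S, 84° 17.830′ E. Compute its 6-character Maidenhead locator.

NE27dp

Offset from 180°W / 90°S: lon 264.2972°, lat 47.6437°.
Field (20°×10°, letters A–R): 264.2972/20 → 13 → N, 47.6437/10 → 4 → E; chars NE.
Square (2°×1°, digits 0–9): 4.2972/2 → 2, 7.6437/1 → 7; chars 27.
Subsquare (5′×2.5′, letters a–x): 0.2972/0.0833333 → 3 → d, 0.6437/0.0416667 → 15 → p; chars dp.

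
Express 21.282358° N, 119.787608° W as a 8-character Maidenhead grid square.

Shift to the Maidenhead origin (180°W, 90°S): lon 60.21239, lat 111.28236.
Field: lon ⌊60.21239/20⌋ = 3 → D; lat ⌊111.28236/10⌋ = 11 → L.
Square: lon ⌊0.21239/2⌋ = 0; lat ⌊1.28236/1⌋ = 1.
Subsquare: lon ⌊0.21239/0.0833333⌋ = 2 → c; lat ⌊0.28236/0.0416667⌋ = 6 → g.
Extended square: lon ⌊0.04573/0.00833333⌋ = 5; lat ⌊0.03236/0.00416667⌋ = 7.

DL01cg57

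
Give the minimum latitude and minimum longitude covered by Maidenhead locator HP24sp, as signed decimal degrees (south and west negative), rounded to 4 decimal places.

64.6250, -34.5000

Field H=7, P=15: +7·20° lon, +15·10° lat → SW at lon -40°, lat 60°.
Square 2, 4: +2·2° lon, +4·1° lat → SW at lon -36°, lat 64°.
Subsquare s=18, p=15: +18·0.0833333° lon, +15·0.0416667° lat → SW at lon -34.5°, lat 64.625°.
latitude 64.6250, longitude -34.5000.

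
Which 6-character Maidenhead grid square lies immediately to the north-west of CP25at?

Longitude subsquare a = 0; −1 → -1, wraps to 23 = x, carry into square.
Longitude square 2; −1 → 1.
Latitude subsquare t = 19; +1 → 20 = u.

CP15xu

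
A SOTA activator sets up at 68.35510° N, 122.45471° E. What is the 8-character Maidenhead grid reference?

Shift to the Maidenhead origin (180°W, 90°S): lon 302.45471, lat 158.35510.
Field: lon ⌊302.45471/20⌋ = 15 → P; lat ⌊158.35510/10⌋ = 15 → P.
Square: lon ⌊2.45471/2⌋ = 1; lat ⌊8.35510/1⌋ = 8.
Subsquare: lon ⌊0.45471/0.0833333⌋ = 5 → f; lat ⌊0.35510/0.0416667⌋ = 8 → i.
Extended square: lon ⌊0.03804/0.00833333⌋ = 4; lat ⌊0.02177/0.00416667⌋ = 5.

PP18fi45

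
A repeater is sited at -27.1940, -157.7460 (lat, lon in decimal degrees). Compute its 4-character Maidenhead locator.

BG12

Offset from 180°W / 90°S: lon 22.25°, lat 62.81°.
Field: lon ⌊22.25/20⌋ = 1 → B; lat ⌊62.81/10⌋ = 6 → G.
Square: lon ⌊2.25/2⌋ = 1; lat ⌊2.81/1⌋ = 2.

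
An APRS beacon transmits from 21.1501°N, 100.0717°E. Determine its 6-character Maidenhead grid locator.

Shift to the Maidenhead origin (180°W, 90°S): lon 280.0717, lat 111.1501.
Field: lon ⌊280.0717/20⌋ = 14 → O; lat ⌊111.1501/10⌋ = 11 → L.
Square: lon ⌊0.0717/2⌋ = 0; lat ⌊1.1501/1⌋ = 1.
Subsquare: lon ⌊0.0717/0.0833333⌋ = 0 → a; lat ⌊0.1501/0.0416667⌋ = 3 → d.

OL01ad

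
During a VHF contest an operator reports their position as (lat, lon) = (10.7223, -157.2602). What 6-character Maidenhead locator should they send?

BK10ir

Offset from 180°W / 90°S: lon 22.7398°, lat 100.7223°.
Field: lon ⌊22.7398/20⌋ = 1 → B; lat ⌊100.7223/10⌋ = 10 → K.
Square: lon ⌊2.7398/2⌋ = 1; lat ⌊0.7223/1⌋ = 0.
Subsquare: lon ⌊0.7398/0.0833333⌋ = 8 → i; lat ⌊0.7223/0.0416667⌋ = 17 → r.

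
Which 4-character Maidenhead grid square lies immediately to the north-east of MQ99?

Longitude square 9; +1 → 10, wraps to 0, carry into field.
Longitude field M = 12; +1 → 13 = N.
Latitude square 9; +1 → 10, wraps to 0, carry into field.
Latitude field Q = 16; +1 → 17 = R.

NR00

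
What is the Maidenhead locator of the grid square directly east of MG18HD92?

Longitude extended square 9; +1 → 10, wraps to 0, carry into subsquare.
Longitude subsquare h = 7; +1 → 8 = i.
The latitude characters are unchanged.

MG18id02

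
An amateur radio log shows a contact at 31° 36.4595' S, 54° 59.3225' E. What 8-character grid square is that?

Shift to the Maidenhead origin (180°W, 90°S): lon 234.98871, lat 58.39234.
Field: 234.98871/20 → 11 → L, 58.39234/10 → 5 → F; chars LF.
Square: 14.98871/2 → 7, 8.39234/1 → 8; chars 78.
Subsquare: 0.98871/0.0833333 → 11 → l, 0.39234/0.0416667 → 9 → j; chars lj.
Extended square: 0.07204/0.00833333 → 8, 0.01734/0.00416667 → 4; chars 84.

LF78lj84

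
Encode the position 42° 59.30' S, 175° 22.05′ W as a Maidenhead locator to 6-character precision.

Offset from 180°W / 90°S: lon 4.6325°, lat 47.0117°.
Field: lon ⌊4.6325/20⌋ = 0 → A; lat ⌊47.0117/10⌋ = 4 → E.
Square: lon ⌊4.6325/2⌋ = 2; lat ⌊7.0117/1⌋ = 7.
Subsquare: lon ⌊0.6325/0.0833333⌋ = 7 → h; lat ⌊0.0117/0.0416667⌋ = 0 → a.

AE27ha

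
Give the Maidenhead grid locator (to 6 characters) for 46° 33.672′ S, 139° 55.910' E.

Shift to the Maidenhead origin (180°W, 90°S): lon 319.9318, lat 43.4388.
Field: 319.9318/20 → 15 → P, 43.4388/10 → 4 → E; chars PE.
Square: 19.9318/2 → 9, 3.4388/1 → 3; chars 93.
Subsquare: 1.9318/0.0833333 → 23 → x, 0.4388/0.0416667 → 10 → k; chars xk.

PE93xk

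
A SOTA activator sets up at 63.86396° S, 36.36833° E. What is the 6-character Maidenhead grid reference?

Shift to the Maidenhead origin (180°W, 90°S): lon 216.3683, lat 26.1360.
Field (20°×10°, letters A–R): lon ⌊216.3683/20⌋ = 10 → K; lat ⌊26.1360/10⌋ = 2 → C.
Square (2°×1°, digits 0–9): lon ⌊16.3683/2⌋ = 8; lat ⌊6.1360/1⌋ = 6.
Subsquare (5′×2.5′, letters a–x): lon ⌊0.3683/0.0833333⌋ = 4 → e; lat ⌊0.1360/0.0416667⌋ = 3 → d.

KC86ed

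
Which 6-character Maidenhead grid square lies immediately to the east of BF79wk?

BF79xk

Longitude subsquare w = 22; +1 → 23 = x.
The latitude characters are unchanged.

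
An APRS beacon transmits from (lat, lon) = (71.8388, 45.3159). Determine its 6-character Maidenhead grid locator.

LQ21pu

Offset from 180°W / 90°S: lon 225.3159°, lat 161.8388°.
Field: lon ⌊225.3159/20⌋ = 11 → L; lat ⌊161.8388/10⌋ = 16 → Q.
Square: lon ⌊5.3159/2⌋ = 2; lat ⌊1.8388/1⌋ = 1.
Subsquare: lon ⌊1.3159/0.0833333⌋ = 15 → p; lat ⌊0.8388/0.0416667⌋ = 20 → u.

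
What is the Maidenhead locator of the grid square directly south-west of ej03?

Longitude square 0; −1 → -1, wraps to 9, carry into field.
Longitude field E = 4; −1 → 3 = D.
Latitude square 3; −1 → 2.

DJ92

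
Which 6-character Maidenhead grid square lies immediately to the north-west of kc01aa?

JC91xb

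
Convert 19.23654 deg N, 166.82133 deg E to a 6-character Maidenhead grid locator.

Shift to the Maidenhead origin (180°W, 90°S): lon 346.8213, lat 109.2365.
Field: lon ⌊346.8213/20⌋ = 17 → R; lat ⌊109.2365/10⌋ = 10 → K.
Square: lon ⌊6.8213/2⌋ = 3; lat ⌊9.2365/1⌋ = 9.
Subsquare: lon ⌊0.8213/0.0833333⌋ = 9 → j; lat ⌊0.2365/0.0416667⌋ = 5 → f.

RK39jf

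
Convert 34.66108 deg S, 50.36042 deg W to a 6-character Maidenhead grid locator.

GF45ti

Offset from 180°W / 90°S: lon 129.6396°, lat 55.3389°.
Field: 129.6396/20 → 6 → G, 55.3389/10 → 5 → F; chars GF.
Square: 9.6396/2 → 4, 5.3389/1 → 5; chars 45.
Subsquare: 1.6396/0.0833333 → 19 → t, 0.3389/0.0416667 → 8 → i; chars ti.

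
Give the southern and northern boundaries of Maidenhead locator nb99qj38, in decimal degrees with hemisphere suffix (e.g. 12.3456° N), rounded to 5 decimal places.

Field N=13, B=1: +13·20° lon, +1·10° lat → SW at lon 80°, lat -80°.
Square 9, 9: +9·2° lon, +9·1° lat → SW at lon 98°, lat -71°.
Subsquare q=16, j=9: +16·0.0833333° lon, +9·0.0416667° lat → SW at lon 99.3333°, lat -70.625°.
Extended square 3, 8: +3·0.00833333° lon, +8·0.00416667° lat → SW at lon 99.3583°, lat -70.5917°.
Cell spans 0.00833333° lon × 0.00416667° lat.
south 70.59167° S, north 70.58750° S.

70.59167° S, 70.58750° S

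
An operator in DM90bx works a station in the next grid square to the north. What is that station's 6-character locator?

DM91ba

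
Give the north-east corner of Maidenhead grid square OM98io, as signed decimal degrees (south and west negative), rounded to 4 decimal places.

38.6250, 118.7500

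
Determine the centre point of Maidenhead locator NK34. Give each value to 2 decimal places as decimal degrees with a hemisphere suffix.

Field N=13, K=10: +13·20° lon, +10·10° lat → SW at lon 80°, lat 10°.
Square 3, 4: +3·2° lon, +4·1° lat → SW at lon 86°, lat 14°.
Cell spans 2° lon × 1° lat. Centre is SW corner plus half of each.
latitude 14.50° N, longitude 87.00° E.

14.50° N, 87.00° E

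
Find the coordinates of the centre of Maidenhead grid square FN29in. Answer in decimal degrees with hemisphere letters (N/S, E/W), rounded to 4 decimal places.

49.5625° N, 75.2917° W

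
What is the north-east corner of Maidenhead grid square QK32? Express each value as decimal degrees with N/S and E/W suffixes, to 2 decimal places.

Field Q=16, K=10: +16·20° lon, +10·10° lat → SW at lon 140°, lat 10°.
Square 3, 2: +3·2° lon, +2·1° lat → SW at lon 146°, lat 12°.
Cell spans 2° lon × 1° lat. NE corner is SW corner plus one full cell.
latitude 13.00° N, longitude 148.00° E.

13.00° N, 148.00° E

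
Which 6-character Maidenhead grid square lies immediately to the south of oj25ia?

OJ24ix

Latitude subsquare a = 0; −1 → -1, wraps to 23 = x, carry into square.
Latitude square 5; −1 → 4.
The longitude characters are unchanged.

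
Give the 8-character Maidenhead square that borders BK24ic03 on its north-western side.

BK24hc94

Longitude extended square 0; −1 → -1, wraps to 9, carry into subsquare.
Longitude subsquare i = 8; −1 → 7 = h.
Latitude extended square 3; +1 → 4.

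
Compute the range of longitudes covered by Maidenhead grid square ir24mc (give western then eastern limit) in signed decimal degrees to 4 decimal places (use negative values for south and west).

-15.0000, -14.9167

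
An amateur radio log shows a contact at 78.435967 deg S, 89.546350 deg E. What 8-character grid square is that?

NB41sn55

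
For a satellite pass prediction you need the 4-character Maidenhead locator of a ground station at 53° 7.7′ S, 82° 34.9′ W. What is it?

Add 180° to longitude and 90° to latitude: 97.42, 36.87.
Field (20°×10°, letters A–R): lon ⌊97.42/20⌋ = 4 → E; lat ⌊36.87/10⌋ = 3 → D.
Square (2°×1°, digits 0–9): lon ⌊17.42/2⌋ = 8; lat ⌊6.87/1⌋ = 6.

ED86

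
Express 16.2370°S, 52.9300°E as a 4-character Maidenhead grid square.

LH63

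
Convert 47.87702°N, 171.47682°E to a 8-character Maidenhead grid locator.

Shift to the Maidenhead origin (180°W, 90°S): lon 351.47682, lat 137.87702.
Field (20°×10°, letters A–R): lon ⌊351.47682/20⌋ = 17 → R; lat ⌊137.87702/10⌋ = 13 → N.
Square (2°×1°, digits 0–9): lon ⌊11.47682/2⌋ = 5; lat ⌊7.87702/1⌋ = 7.
Subsquare (5′×2.5′, letters a–x): lon ⌊1.47682/0.0833333⌋ = 17 → r; lat ⌊0.87702/0.0416667⌋ = 21 → v.
Extended square (30″×15″, digits 0–9): lon ⌊0.06015/0.00833333⌋ = 7; lat ⌊0.00202/0.00416667⌋ = 0.

RN57rv70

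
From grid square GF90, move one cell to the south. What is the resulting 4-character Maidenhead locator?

Latitude square 0; −1 → -1, wraps to 9, carry into field.
Latitude field F = 5; −1 → 4 = E.
The longitude characters are unchanged.

GE99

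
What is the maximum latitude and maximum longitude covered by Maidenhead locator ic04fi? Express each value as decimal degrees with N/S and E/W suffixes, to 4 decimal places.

65.6250° S, 19.5000° W

Field I=8, C=2: +8·20° lon, +2·10° lat → SW at lon -20°, lat -70°.
Square 0, 4: +0·2° lon, +4·1° lat → SW at lon -20°, lat -66°.
Subsquare f=5, i=8: +5·0.0833333° lon, +8·0.0416667° lat → SW at lon -19.5833°, lat -65.6667°.
Cell spans 0.0833333° lon × 0.0416667° lat. NE corner is SW corner plus one full cell.
latitude 65.6250° S, longitude 19.5000° W.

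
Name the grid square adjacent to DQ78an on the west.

DQ68xn

Longitude subsquare a = 0; −1 → -1, wraps to 23 = x, carry into square.
Longitude square 7; −1 → 6.
The latitude characters are unchanged.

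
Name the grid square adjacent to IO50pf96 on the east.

IO50qf06

Longitude extended square 9; +1 → 10, wraps to 0, carry into subsquare.
Longitude subsquare p = 15; +1 → 16 = q.
The latitude characters are unchanged.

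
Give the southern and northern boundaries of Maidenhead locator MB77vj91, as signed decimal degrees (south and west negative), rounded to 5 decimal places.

Field M=12, B=1: +12·20° lon, +1·10° lat → SW at lon 60°, lat -80°.
Square 7, 7: +7·2° lon, +7·1° lat → SW at lon 74°, lat -73°.
Subsquare v=21, j=9: +21·0.0833333° lon, +9·0.0416667° lat → SW at lon 75.75°, lat -72.625°.
Extended square 9, 1: +9·0.00833333° lon, +1·0.00416667° lat → SW at lon 75.825°, lat -72.6208°.
Cell spans 0.00833333° lon × 0.00416667° lat.
south -72.62083, north -72.61667.

-72.62083, -72.61667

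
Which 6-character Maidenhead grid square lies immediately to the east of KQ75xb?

KQ85ab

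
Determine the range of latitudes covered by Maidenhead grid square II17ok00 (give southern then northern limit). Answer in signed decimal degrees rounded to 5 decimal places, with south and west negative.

Field I=8, I=8: +8·20° lon, +8·10° lat → SW at lon -20°, lat -10°.
Square 1, 7: +1·2° lon, +7·1° lat → SW at lon -18°, lat -3°.
Subsquare o=14, k=10: +14·0.0833333° lon, +10·0.0416667° lat → SW at lon -16.8333°, lat -2.58333°.
Extended square 0, 0: +0·0.00833333° lon, +0·0.00416667° lat → SW at lon -16.8333°, lat -2.58333°.
Cell spans 0.00833333° lon × 0.00416667° lat.
south -2.58333, north -2.57917.

-2.58333, -2.57917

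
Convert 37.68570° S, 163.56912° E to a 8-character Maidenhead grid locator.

RF12sh85

Offset from 180°W / 90°S: lon 343.56912°, lat 52.31430°.
Field (20°×10°, letters A–R): lon ⌊343.56912/20⌋ = 17 → R; lat ⌊52.31430/10⌋ = 5 → F.
Square (2°×1°, digits 0–9): lon ⌊3.56912/2⌋ = 1; lat ⌊2.31430/1⌋ = 2.
Subsquare (5′×2.5′, letters a–x): lon ⌊1.56912/0.0833333⌋ = 18 → s; lat ⌊0.31430/0.0416667⌋ = 7 → h.
Extended square (30″×15″, digits 0–9): lon ⌊0.06912/0.00833333⌋ = 8; lat ⌊0.02263/0.00416667⌋ = 5.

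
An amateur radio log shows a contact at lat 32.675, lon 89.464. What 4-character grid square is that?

NM42

Offset from 180°W / 90°S: lon 269.46°, lat 122.67°.
Field (20°×10°, letters A–R): 269.46/20 → 13 → N, 122.67/10 → 12 → M; chars NM.
Square (2°×1°, digits 0–9): 9.46/2 → 4, 2.67/1 → 2; chars 42.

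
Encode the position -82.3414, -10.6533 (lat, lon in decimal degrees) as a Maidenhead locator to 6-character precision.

IA47qp

Shift to the Maidenhead origin (180°W, 90°S): lon 169.3467, lat 7.6586.
Field: lon ⌊169.3467/20⌋ = 8 → I; lat ⌊7.6586/10⌋ = 0 → A.
Square: lon ⌊9.3467/2⌋ = 4; lat ⌊7.6586/1⌋ = 7.
Subsquare: lon ⌊1.3467/0.0833333⌋ = 16 → q; lat ⌊0.6586/0.0416667⌋ = 15 → p.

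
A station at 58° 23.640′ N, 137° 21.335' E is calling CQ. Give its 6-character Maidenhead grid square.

Add 180° to longitude and 90° to latitude: 317.3556, 148.3940.
Field: 317.3556/20 → 15 → P, 148.3940/10 → 14 → O; chars PO.
Square: 17.3556/2 → 8, 8.3940/1 → 8; chars 88.
Subsquare: 1.3556/0.0833333 → 16 → q, 0.3940/0.0416667 → 9 → j; chars qj.

PO88qj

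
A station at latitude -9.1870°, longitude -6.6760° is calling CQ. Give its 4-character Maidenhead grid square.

Shift to the Maidenhead origin (180°W, 90°S): lon 173.32, lat 80.81.
Field: 173.32/20 → 8 → I, 80.81/10 → 8 → I; chars II.
Square: 13.32/2 → 6, 0.81/1 → 0; chars 60.

II60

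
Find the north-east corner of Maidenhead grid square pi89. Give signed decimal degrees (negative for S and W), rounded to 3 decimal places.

Field P=15, I=8: +15·20° lon, +8·10° lat → SW at lon 120°, lat -10°.
Square 8, 9: +8·2° lon, +9·1° lat → SW at lon 136°, lat -1°.
Cell spans 2° lon × 1° lat. NE corner is SW corner plus one full cell.
latitude 0.000, longitude 138.000.

0.000, 138.000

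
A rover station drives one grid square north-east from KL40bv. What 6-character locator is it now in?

Longitude subsquare b = 1; +1 → 2 = c.
Latitude subsquare v = 21; +1 → 22 = w.

KL40cw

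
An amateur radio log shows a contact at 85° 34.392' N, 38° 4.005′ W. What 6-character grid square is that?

Shift to the Maidenhead origin (180°W, 90°S): lon 141.9332, lat 175.5732.
Field: lon ⌊141.9332/20⌋ = 7 → H; lat ⌊175.5732/10⌋ = 17 → R.
Square: lon ⌊1.9332/2⌋ = 0; lat ⌊5.5732/1⌋ = 5.
Subsquare: lon ⌊1.9332/0.0833333⌋ = 23 → x; lat ⌊0.5732/0.0416667⌋ = 13 → n.

HR05xn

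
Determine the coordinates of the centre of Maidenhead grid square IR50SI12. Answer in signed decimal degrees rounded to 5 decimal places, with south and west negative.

80.34375, -8.48750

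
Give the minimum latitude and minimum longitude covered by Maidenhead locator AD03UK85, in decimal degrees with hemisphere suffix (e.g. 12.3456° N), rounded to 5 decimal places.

56.56250° S, 178.26667° W

Field A=0, D=3: +0·20° lon, +3·10° lat → SW at lon -180°, lat -60°.
Square 0, 3: +0·2° lon, +3·1° lat → SW at lon -180°, lat -57°.
Subsquare u=20, k=10: +20·0.0833333° lon, +10·0.0416667° lat → SW at lon -178.333°, lat -56.5833°.
Extended square 8, 5: +8·0.00833333° lon, +5·0.00416667° lat → SW at lon -178.267°, lat -56.5625°.
latitude 56.56250° S, longitude 178.26667° W.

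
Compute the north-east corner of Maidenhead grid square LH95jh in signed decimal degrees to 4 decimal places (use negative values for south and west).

Field L=11, H=7: +11·20° lon, +7·10° lat → SW at lon 40°, lat -20°.
Square 9, 5: +9·2° lon, +5·1° lat → SW at lon 58°, lat -15°.
Subsquare j=9, h=7: +9·0.0833333° lon, +7·0.0416667° lat → SW at lon 58.75°, lat -14.7083°.
Cell spans 0.0833333° lon × 0.0416667° lat. NE corner is SW corner plus one full cell.
latitude -14.6667, longitude 58.8333.

-14.6667, 58.8333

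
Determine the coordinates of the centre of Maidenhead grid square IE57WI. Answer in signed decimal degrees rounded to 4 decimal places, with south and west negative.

-42.6458, -8.1250

Field I=8, E=4: +8·20° lon, +4·10° lat → SW at lon -20°, lat -50°.
Square 5, 7: +5·2° lon, +7·1° lat → SW at lon -10°, lat -43°.
Subsquare w=22, i=8: +22·0.0833333° lon, +8·0.0416667° lat → SW at lon -8.16667°, lat -42.6667°.
Cell spans 0.0833333° lon × 0.0416667° lat. Centre is SW corner plus half of each.
latitude -42.6458, longitude -8.1250.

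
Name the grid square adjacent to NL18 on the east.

NL28

Longitude square 1; +1 → 2.
The latitude characters are unchanged.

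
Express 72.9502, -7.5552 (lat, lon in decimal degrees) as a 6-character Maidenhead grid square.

IQ62fw

Add 180° to longitude and 90° to latitude: 172.4448, 162.9502.
Field: 172.4448/20 → 8 → I, 162.9502/10 → 16 → Q; chars IQ.
Square: 12.4448/2 → 6, 2.9502/1 → 2; chars 62.
Subsquare: 0.4448/0.0833333 → 5 → f, 0.9502/0.0416667 → 22 → w; chars fw.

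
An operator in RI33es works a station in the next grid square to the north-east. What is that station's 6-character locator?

Longitude subsquare e = 4; +1 → 5 = f.
Latitude subsquare s = 18; +1 → 19 = t.

RI33ft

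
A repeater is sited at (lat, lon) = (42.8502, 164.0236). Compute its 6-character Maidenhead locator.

RN22au

Shift to the Maidenhead origin (180°W, 90°S): lon 344.0236, lat 132.8502.
Field (20°×10°, letters A–R): 344.0236/20 → 17 → R, 132.8502/10 → 13 → N; chars RN.
Square (2°×1°, digits 0–9): 4.0236/2 → 2, 2.8502/1 → 2; chars 22.
Subsquare (5′×2.5′, letters a–x): 0.0236/0.0833333 → 0 → a, 0.8502/0.0416667 → 20 → u; chars au.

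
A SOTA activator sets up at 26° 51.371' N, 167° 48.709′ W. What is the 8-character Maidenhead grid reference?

AL66cu25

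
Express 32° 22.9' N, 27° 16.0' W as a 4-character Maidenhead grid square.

Shift to the Maidenhead origin (180°W, 90°S): lon 152.73, lat 122.38.
Field: lon ⌊152.73/20⌋ = 7 → H; lat ⌊122.38/10⌋ = 12 → M.
Square: lon ⌊12.73/2⌋ = 6; lat ⌊2.38/1⌋ = 2.

HM62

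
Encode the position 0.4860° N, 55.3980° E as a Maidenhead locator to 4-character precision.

LJ70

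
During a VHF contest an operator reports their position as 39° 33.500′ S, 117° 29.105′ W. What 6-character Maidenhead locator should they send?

DF10gk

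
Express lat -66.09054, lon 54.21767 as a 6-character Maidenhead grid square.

Add 180° to longitude and 90° to latitude: 234.2177, 23.9095.
Field: 234.2177/20 → 11 → L, 23.9095/10 → 2 → C; chars LC.
Square: 14.2177/2 → 7, 3.9095/1 → 3; chars 73.
Subsquare: 0.2177/0.0833333 → 2 → c, 0.9095/0.0416667 → 21 → v; chars cv.

LC73cv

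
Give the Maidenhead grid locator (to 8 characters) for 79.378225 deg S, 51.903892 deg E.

Shift to the Maidenhead origin (180°W, 90°S): lon 231.90389, lat 10.62177.
Field: lon ⌊231.90389/20⌋ = 11 → L; lat ⌊10.62177/10⌋ = 1 → B.
Square: lon ⌊11.90389/2⌋ = 5; lat ⌊0.62177/1⌋ = 0.
Subsquare: lon ⌊1.90389/0.0833333⌋ = 22 → w; lat ⌊0.62177/0.0416667⌋ = 14 → o.
Extended square: lon ⌊0.07056/0.00833333⌋ = 8; lat ⌊0.03844/0.00416667⌋ = 9.

LB50wo89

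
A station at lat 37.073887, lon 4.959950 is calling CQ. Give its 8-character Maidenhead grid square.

JM27lb57

Shift to the Maidenhead origin (180°W, 90°S): lon 184.95995, lat 127.07389.
Field: 184.95995/20 → 9 → J, 127.07389/10 → 12 → M; chars JM.
Square: 4.95995/2 → 2, 7.07389/1 → 7; chars 27.
Subsquare: 0.95995/0.0833333 → 11 → l, 0.07389/0.0416667 → 1 → b; chars lb.
Extended square: 0.04328/0.00833333 → 5, 0.03222/0.00416667 → 7; chars 57.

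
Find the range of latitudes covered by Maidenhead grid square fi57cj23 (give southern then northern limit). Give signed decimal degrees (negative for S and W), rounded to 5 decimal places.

-2.61250, -2.60833

Field F=5, I=8: +5·20° lon, +8·10° lat → SW at lon -80°, lat -10°.
Square 5, 7: +5·2° lon, +7·1° lat → SW at lon -70°, lat -3°.
Subsquare c=2, j=9: +2·0.0833333° lon, +9·0.0416667° lat → SW at lon -69.8333°, lat -2.625°.
Extended square 2, 3: +2·0.00833333° lon, +3·0.00416667° lat → SW at lon -69.8167°, lat -2.6125°.
Cell spans 0.00833333° lon × 0.00416667° lat.
south -2.61250, north -2.60833.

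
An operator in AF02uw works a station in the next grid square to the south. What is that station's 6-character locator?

AF02uv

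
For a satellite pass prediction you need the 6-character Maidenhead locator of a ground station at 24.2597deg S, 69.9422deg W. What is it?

FG55ar

Offset from 180°W / 90°S: lon 110.0578°, lat 65.7403°.
Field: 110.0578/20 → 5 → F, 65.7403/10 → 6 → G; chars FG.
Square: 10.0578/2 → 5, 5.7403/1 → 5; chars 55.
Subsquare: 0.0578/0.0833333 → 0 → a, 0.7403/0.0416667 → 17 → r; chars ar.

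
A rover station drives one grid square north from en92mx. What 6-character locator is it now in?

Latitude subsquare x = 23; +1 → 24, wraps to 0 = a, carry into square.
Latitude square 2; +1 → 3.
The longitude characters are unchanged.

EN93ma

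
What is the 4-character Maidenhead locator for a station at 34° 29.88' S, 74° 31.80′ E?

Add 180° to longitude and 90° to latitude: 254.53, 55.50.
Field: lon ⌊254.53/20⌋ = 12 → M; lat ⌊55.50/10⌋ = 5 → F.
Square: lon ⌊14.53/2⌋ = 7; lat ⌊5.50/1⌋ = 5.

MF75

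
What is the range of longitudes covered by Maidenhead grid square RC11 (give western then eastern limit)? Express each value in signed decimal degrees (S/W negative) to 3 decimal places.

Field R=17, C=2: +17·20° lon, +2·10° lat → SW at lon 160°, lat -70°.
Square 1, 1: +1·2° lon, +1·1° lat → SW at lon 162°, lat -69°.
Cell spans 2° lon × 1° lat.
west 162.000, east 164.000.

162.000, 164.000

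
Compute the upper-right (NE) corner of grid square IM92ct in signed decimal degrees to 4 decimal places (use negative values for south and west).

32.8333, -1.7500

Field I=8, M=12: +8·20° lon, +12·10° lat → SW at lon -20°, lat 30°.
Square 9, 2: +9·2° lon, +2·1° lat → SW at lon -2°, lat 32°.
Subsquare c=2, t=19: +2·0.0833333° lon, +19·0.0416667° lat → SW at lon -1.83333°, lat 32.7917°.
Cell spans 0.0833333° lon × 0.0416667° lat. NE corner is SW corner plus one full cell.
latitude 32.8333, longitude -1.7500.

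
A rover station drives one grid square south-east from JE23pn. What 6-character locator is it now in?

JE23qm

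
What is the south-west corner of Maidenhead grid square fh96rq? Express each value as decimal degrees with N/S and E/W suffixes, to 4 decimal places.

13.3333° S, 60.5833° W

Field F=5, H=7: +5·20° lon, +7·10° lat → SW at lon -80°, lat -20°.
Square 9, 6: +9·2° lon, +6·1° lat → SW at lon -62°, lat -14°.
Subsquare r=17, q=16: +17·0.0833333° lon, +16·0.0416667° lat → SW at lon -60.5833°, lat -13.3333°.
latitude 13.3333° S, longitude 60.5833° W.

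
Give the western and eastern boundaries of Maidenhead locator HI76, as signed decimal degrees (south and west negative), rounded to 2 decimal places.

-26.00, -24.00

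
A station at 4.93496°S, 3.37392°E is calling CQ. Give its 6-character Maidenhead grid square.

Add 180° to longitude and 90° to latitude: 183.3739, 85.0650.
Field: lon ⌊183.3739/20⌋ = 9 → J; lat ⌊85.0650/10⌋ = 8 → I.
Square: lon ⌊3.3739/2⌋ = 1; lat ⌊5.0650/1⌋ = 5.
Subsquare: lon ⌊1.3739/0.0833333⌋ = 16 → q; lat ⌊0.0650/0.0416667⌋ = 1 → b.

JI15qb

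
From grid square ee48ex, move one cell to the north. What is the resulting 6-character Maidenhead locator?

EE49ea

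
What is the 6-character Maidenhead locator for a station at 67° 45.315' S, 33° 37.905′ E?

Shift to the Maidenhead origin (180°W, 90°S): lon 213.6318, lat 22.2447.
Field: lon ⌊213.6318/20⌋ = 10 → K; lat ⌊22.2447/10⌋ = 2 → C.
Square: lon ⌊13.6318/2⌋ = 6; lat ⌊2.2447/1⌋ = 2.
Subsquare: lon ⌊1.6318/0.0833333⌋ = 19 → t; lat ⌊0.2447/0.0416667⌋ = 5 → f.

KC62tf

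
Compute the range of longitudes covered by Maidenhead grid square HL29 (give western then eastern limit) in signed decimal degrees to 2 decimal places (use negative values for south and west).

-36.00, -34.00

Field H=7, L=11: +7·20° lon, +11·10° lat → SW at lon -40°, lat 20°.
Square 2, 9: +2·2° lon, +9·1° lat → SW at lon -36°, lat 29°.
Cell spans 2° lon × 1° lat.
west -36.00, east -34.00.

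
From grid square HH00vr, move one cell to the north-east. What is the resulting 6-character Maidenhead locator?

HH00ws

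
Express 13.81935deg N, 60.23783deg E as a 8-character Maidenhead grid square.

MK03ct86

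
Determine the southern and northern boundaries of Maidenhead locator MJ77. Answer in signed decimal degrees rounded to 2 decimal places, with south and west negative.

7.00, 8.00

Field M=12, J=9: +12·20° lon, +9·10° lat → SW at lon 60°, lat 0°.
Square 7, 7: +7·2° lon, +7·1° lat → SW at lon 74°, lat 7°.
Cell spans 2° lon × 1° lat.
south 7.00, north 8.00.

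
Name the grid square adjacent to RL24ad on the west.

RL14xd

Longitude subsquare a = 0; −1 → -1, wraps to 23 = x, carry into square.
Longitude square 2; −1 → 1.
The latitude characters are unchanged.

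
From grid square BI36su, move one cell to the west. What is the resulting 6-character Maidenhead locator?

BI36ru

Longitude subsquare s = 18; −1 → 17 = r.
The latitude characters are unchanged.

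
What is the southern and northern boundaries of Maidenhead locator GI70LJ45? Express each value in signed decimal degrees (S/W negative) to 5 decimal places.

-9.60417, -9.60000

Field G=6, I=8: +6·20° lon, +8·10° lat → SW at lon -60°, lat -10°.
Square 7, 0: +7·2° lon, +0·1° lat → SW at lon -46°, lat -10°.
Subsquare l=11, j=9: +11·0.0833333° lon, +9·0.0416667° lat → SW at lon -45.0833°, lat -9.625°.
Extended square 4, 5: +4·0.00833333° lon, +5·0.00416667° lat → SW at lon -45.05°, lat -9.60417°.
Cell spans 0.00833333° lon × 0.00416667° lat.
south -9.60417, north -9.60000.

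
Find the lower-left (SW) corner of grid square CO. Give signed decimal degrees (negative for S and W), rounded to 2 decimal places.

Field C=2, O=14: +2·20° lon, +14·10° lat → SW at lon -140°, lat 50°.
latitude 50.00, longitude -140.00.

50.00, -140.00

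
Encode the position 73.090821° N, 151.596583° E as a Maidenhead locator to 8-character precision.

QQ53tc11

Add 180° to longitude and 90° to latitude: 331.59658, 163.09082.
Field: 331.59658/20 → 16 → Q, 163.09082/10 → 16 → Q; chars QQ.
Square: 11.59658/2 → 5, 3.09082/1 → 3; chars 53.
Subsquare: 1.59658/0.0833333 → 19 → t, 0.09082/0.0416667 → 2 → c; chars tc.
Extended square: 0.01325/0.00833333 → 1, 0.00749/0.00416667 → 1; chars 11.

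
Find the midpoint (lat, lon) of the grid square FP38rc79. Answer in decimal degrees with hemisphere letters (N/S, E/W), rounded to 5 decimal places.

68.12292° N, 72.52083° W

Field F=5, P=15: +5·20° lon, +15·10° lat → SW at lon -80°, lat 60°.
Square 3, 8: +3·2° lon, +8·1° lat → SW at lon -74°, lat 68°.
Subsquare r=17, c=2: +17·0.0833333° lon, +2·0.0416667° lat → SW at lon -72.5833°, lat 68.0833°.
Extended square 7, 9: +7·0.00833333° lon, +9·0.00416667° lat → SW at lon -72.525°, lat 68.1208°.
Cell spans 0.00833333° lon × 0.00416667° lat. Centre is SW corner plus half of each.
latitude 68.12292° N, longitude 72.52083° W.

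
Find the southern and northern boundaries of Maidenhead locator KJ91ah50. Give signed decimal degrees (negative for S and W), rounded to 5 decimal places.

Field K=10, J=9: +10·20° lon, +9·10° lat → SW at lon 20°, lat 0°.
Square 9, 1: +9·2° lon, +1·1° lat → SW at lon 38°, lat 1°.
Subsquare a=0, h=7: +0·0.0833333° lon, +7·0.0416667° lat → SW at lon 38°, lat 1.29167°.
Extended square 5, 0: +5·0.00833333° lon, +0·0.00416667° lat → SW at lon 38.0417°, lat 1.29167°.
Cell spans 0.00833333° lon × 0.00416667° lat.
south 1.29167, north 1.29583.

1.29167, 1.29583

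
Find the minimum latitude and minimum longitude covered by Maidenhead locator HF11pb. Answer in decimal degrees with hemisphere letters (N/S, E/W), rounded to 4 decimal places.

Field H=7, F=5: +7·20° lon, +5·10° lat → SW at lon -40°, lat -40°.
Square 1, 1: +1·2° lon, +1·1° lat → SW at lon -38°, lat -39°.
Subsquare p=15, b=1: +15·0.0833333° lon, +1·0.0416667° lat → SW at lon -36.75°, lat -38.9583°.
latitude 38.9583° S, longitude 36.7500° W.

38.9583° S, 36.7500° W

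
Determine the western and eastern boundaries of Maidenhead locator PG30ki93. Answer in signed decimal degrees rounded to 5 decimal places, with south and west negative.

Field P=15, G=6: +15·20° lon, +6·10° lat → SW at lon 120°, lat -30°.
Square 3, 0: +3·2° lon, +0·1° lat → SW at lon 126°, lat -30°.
Subsquare k=10, i=8: +10·0.0833333° lon, +8·0.0416667° lat → SW at lon 126.833°, lat -29.6667°.
Extended square 9, 3: +9·0.00833333° lon, +3·0.00416667° lat → SW at lon 126.908°, lat -29.6542°.
Cell spans 0.00833333° lon × 0.00416667° lat.
west 126.90833, east 126.91667.

126.90833, 126.91667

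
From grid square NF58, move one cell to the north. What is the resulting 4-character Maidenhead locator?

Latitude square 8; +1 → 9.
The longitude characters are unchanged.

NF59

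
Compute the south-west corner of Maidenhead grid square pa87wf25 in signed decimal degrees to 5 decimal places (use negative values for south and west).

Field P=15, A=0: +15·20° lon, +0·10° lat → SW at lon 120°, lat -90°.
Square 8, 7: +8·2° lon, +7·1° lat → SW at lon 136°, lat -83°.
Subsquare w=22, f=5: +22·0.0833333° lon, +5·0.0416667° lat → SW at lon 137.833°, lat -82.7917°.
Extended square 2, 5: +2·0.00833333° lon, +5·0.00416667° lat → SW at lon 137.85°, lat -82.7708°.
latitude -82.77083, longitude 137.85000.

-82.77083, 137.85000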